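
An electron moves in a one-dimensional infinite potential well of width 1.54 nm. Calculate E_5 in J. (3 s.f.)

For an infinite well E_n = n²h²/(8m_eL²), so E_1 = h²/(8m_eL²) = (6.626×10^-34)²/(8·9.109×10^-31·(1.54×10^-9 m)²) = 2.540×10^-20 J.
Then E_5 = 5²·E_1 = 25·2.540×10^-20 J = 6.35×10^-19 J.

E_5 = 6.35×10^-19 J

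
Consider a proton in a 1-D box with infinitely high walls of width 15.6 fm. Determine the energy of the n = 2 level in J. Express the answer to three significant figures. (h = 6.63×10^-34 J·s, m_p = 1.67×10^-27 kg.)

For an infinite well E_n = n²h²/(8m_pL²), so E_1 = h²/(8m_pL²) = (6.63×10^-34)²/(8·1.67×10^-27·(1.56×10^-14 m)²) = 1.352×10^-13 J.
Then E_2 = 2²·E_1 = 4·1.352×10^-13 J = 5.41×10^-13 J.

E_2 = 5.41×10^-13 J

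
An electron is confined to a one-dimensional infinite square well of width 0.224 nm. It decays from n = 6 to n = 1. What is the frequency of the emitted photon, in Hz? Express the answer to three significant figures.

E_1 = h²/(8m_eL²) = 1.201×10^-18 J and ΔE = (6² − 1²)E_1 = 4.204×10^-17 J.
f = ΔE/h = 4.204×10^-17/6.626×10^-34 = 6.34×10^16 Hz.

f = 6.34×10^16 Hz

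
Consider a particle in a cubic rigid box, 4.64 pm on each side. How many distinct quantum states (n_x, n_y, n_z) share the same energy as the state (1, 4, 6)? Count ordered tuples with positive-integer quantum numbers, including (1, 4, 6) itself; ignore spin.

The level has n_x² + n_y² + n_z² = 53. The ordered positive-integer solutions are (1, 4, 6), (1, 6, 4), (4, 1, 6), (4, 6, 1), (6, 1, 4), (6, 4, 1).
That gives 6 states.

degeneracy = 6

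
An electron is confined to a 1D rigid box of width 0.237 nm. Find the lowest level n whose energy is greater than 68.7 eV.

n = 4

E_1 = h²/(8m_eL²) = 1.073×10^-18 J = 6.698 eV.
Need n² > 68.7/6.698 = 10.26, i.e. n > 3.203.
The smallest integer satisfying this is n = 4.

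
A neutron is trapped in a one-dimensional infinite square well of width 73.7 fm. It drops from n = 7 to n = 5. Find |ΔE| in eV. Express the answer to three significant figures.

|ΔE| = 9.04×10^5 eV

E_1 = h²/(8m_nL²) = 6.032×10^-15 J.
|ΔE| = |7² − 5²|·E_1 = 24·6.032×10^-15 J = 1.448×10^-13 J = 9.04×10^5 eV.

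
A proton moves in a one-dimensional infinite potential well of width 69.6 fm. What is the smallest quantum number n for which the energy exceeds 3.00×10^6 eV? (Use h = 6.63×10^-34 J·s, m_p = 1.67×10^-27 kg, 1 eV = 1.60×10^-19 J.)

E_1 = h²/(8m_pL²) = 6.792×10^-15 J = 4.245×10^4 eV.
Need n² > 3.00×10^6/4.245×10^4 = 70.67, i.e. n > 8.407.
The smallest integer satisfying this is n = 9.

n = 9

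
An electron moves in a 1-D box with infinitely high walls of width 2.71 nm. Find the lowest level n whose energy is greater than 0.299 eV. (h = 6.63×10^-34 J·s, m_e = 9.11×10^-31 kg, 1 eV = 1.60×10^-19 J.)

E_1 = h²/(8m_eL²) = 8.213×10^-21 J = 0.05133 eV.
Need n² > 0.299/0.05133 = 5.825, i.e. n > 2.414.
The smallest integer satisfying this is n = 3.

n = 3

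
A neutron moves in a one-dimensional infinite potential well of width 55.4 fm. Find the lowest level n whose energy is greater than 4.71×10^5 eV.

E_1 = h²/(8m_nL²) = 1.068×10^-14 J = 6.667×10^4 eV.
Need n² > 4.71×10^5/6.667×10^4 = 7.065, i.e. n > 2.658.
The smallest integer satisfying this is n = 3.

n = 3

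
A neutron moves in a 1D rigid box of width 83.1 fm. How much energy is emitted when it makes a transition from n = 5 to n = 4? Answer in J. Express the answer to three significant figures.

|ΔE| = 4.27×10^-14 J

E_1 = h²/(8m_nL²) = 4.745×10^-15 J.
|ΔE| = |5² − 4²|·E_1 = 9·4.745×10^-15 J = 4.27×10^-14 J.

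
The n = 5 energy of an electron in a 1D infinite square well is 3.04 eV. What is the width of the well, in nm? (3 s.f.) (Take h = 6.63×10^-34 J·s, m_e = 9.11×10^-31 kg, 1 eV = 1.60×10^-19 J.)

From E_n = n²h²/(8m_eL²), L = n·h/√(8m_eE_n).
E_5 = 3.04 eV = 4.864×10^-19 J, so L = 5·6.63×10^-34/√(8·9.11×10^-31·4.864×10^-19) = 1.76×10^-9 m = 1.76 nm.

L = 1.76 nm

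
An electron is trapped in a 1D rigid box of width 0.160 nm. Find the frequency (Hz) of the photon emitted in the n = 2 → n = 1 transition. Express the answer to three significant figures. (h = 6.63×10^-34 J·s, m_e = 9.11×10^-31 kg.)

f = 1.07×10^16 Hz

E_1 = h²/(8m_eL²) = 2.356×10^-18 J and ΔE = (2² − 1²)E_1 = 7.068×10^-18 J.
f = ΔE/h = 7.068×10^-18/6.63×10^-34 = 1.07×10^16 Hz.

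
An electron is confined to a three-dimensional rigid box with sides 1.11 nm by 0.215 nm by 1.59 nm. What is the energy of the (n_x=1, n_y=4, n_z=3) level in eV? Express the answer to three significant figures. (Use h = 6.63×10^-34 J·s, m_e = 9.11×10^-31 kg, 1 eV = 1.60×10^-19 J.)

E = 132 eV

For a 3D rectangular well E = (h²/8m_e)·Σ n_i²/L_i² = (6.63×10^-34)²/(8·9.11×10^-31) · [1²/(1.11 nm)² + 4²/(0.215 nm)² + 3²/(1.59 nm)²].
Evaluating gives E = 2.114×10^-17 J = 132 eV.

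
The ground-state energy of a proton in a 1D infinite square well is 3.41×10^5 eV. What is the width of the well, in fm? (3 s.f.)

From E_n = n²h²/(8m_pL²), L = n·h/√(8m_pE_n).
E_1 = 3.41×10^5 eV = 5.463×10^-14 J, so L = 1·6.626×10^-34/√(8·1.673×10^-27·5.463×10^-14) = 2.45×10^-14 m = 24.5 fm.

L = 24.5 fm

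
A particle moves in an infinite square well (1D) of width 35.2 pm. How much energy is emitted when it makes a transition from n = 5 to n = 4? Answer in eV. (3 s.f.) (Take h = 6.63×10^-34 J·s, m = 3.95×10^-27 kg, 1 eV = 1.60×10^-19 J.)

|ΔE| = 0.632 eV

E_1 = h²/(8mL²) = 1.123×10^-20 J.
|ΔE| = |5² − 4²|·E_1 = 9·1.123×10^-20 J = 1.011×10^-19 J = 0.632 eV.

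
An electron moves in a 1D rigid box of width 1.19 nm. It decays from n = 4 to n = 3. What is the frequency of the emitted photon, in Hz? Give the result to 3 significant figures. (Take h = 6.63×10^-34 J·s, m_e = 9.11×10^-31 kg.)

E_1 = h²/(8m_eL²) = 4.259×10^-20 J and ΔE = (4² − 3²)E_1 = 2.981×10^-19 J.
f = ΔE/h = 2.981×10^-19/6.63×10^-34 = 4.50×10^14 Hz.

f = 4.50×10^14 Hz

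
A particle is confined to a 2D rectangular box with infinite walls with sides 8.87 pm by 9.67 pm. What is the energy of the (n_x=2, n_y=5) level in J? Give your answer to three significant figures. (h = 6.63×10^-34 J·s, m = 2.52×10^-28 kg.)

For a 2D rectangular well E = (h²/8m)·Σ n_i²/L_i² = (6.63×10^-34)²/(8·2.52×10^-28) · [2²/(8.87 pm)² + 5²/(9.67 pm)²].
Evaluating gives E = 6.94×10^-17 J.

E = 6.94×10^-17 J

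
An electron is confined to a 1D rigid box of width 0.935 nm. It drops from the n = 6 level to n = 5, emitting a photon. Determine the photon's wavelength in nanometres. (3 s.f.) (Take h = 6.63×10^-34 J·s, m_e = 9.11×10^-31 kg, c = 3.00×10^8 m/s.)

E_1 = h²/(8m_eL²) = 6.899×10^-20 J, so ΔE = (6² − 5²)E_1 = 7.589×10^-19 J.
λ = hc/ΔE = (6.63×10^-34·3.00×10^8)/7.589×10^-19 = 2.62×10^-7 m = 262 nm.

λ = 262 nm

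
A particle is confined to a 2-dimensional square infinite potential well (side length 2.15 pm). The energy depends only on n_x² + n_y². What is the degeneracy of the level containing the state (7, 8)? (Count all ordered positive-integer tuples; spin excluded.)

The level has n_x² + n_y² = 113. The ordered positive-integer solutions are (7, 8), (8, 7).
That gives 2 states.

degeneracy = 2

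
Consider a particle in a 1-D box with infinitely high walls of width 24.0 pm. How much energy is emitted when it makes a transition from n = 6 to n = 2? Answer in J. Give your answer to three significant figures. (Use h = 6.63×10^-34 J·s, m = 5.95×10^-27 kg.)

|ΔE| = 5.13×10^-19 J

E_1 = h²/(8mL²) = 1.603×10^-20 J.
|ΔE| = |6² − 2²|·E_1 = 32·1.603×10^-20 J = 5.13×10^-19 J.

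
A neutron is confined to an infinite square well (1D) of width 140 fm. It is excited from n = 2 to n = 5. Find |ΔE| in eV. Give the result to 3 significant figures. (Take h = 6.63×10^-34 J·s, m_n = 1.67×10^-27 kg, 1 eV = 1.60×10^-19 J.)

|ΔE| = 2.20×10^5 eV

E_1 = h²/(8m_nL²) = 1.679×10^-15 J.
|ΔE| = |2² − 5²|·E_1 = 21·1.679×10^-15 J = 3.526×10^-14 J = 2.20×10^5 eV.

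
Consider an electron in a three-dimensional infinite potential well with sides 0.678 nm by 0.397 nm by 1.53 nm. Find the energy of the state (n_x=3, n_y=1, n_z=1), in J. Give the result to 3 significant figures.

E = 1.59×10^-18 J

For a 3D rectangular well E = (h²/8m_e)·Σ n_i²/L_i² = (6.626×10^-34)²/(8·9.109×10^-31) · [3²/(0.678 nm)² + 1²/(0.397 nm)² + 1²/(1.53 nm)²].
Evaluating gives E = 1.59×10^-18 J.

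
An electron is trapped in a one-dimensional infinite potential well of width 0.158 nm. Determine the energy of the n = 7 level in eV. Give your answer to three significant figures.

For an infinite well E_n = n²h²/(8m_eL²), so E_1 = h²/(8m_eL²) = (6.626×10^-34)²/(8·9.109×10^-31·(1.58×10^-10 m)²) = 2.413×10^-18 J.
Then E_7 = 7²·E_1 = 49·2.413×10^-18 J = 1.182×10^-16 J.
Converting, E_7 = 1.182×10^-16 J / (1.602×10^-19 J/eV) = 738 eV.

E_7 = 738 eV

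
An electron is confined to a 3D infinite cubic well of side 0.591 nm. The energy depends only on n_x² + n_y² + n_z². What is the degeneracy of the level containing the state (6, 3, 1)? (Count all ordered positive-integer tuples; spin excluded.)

degeneracy = 6

The level has n_x² + n_y² + n_z² = 46. The ordered positive-integer solutions are (1, 3, 6), (1, 6, 3), (3, 1, 6), (3, 6, 1), (6, 1, 3), (6, 3, 1).
That gives 6 states.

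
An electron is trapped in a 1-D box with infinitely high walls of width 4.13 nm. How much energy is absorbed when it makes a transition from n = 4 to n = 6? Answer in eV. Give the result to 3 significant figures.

|ΔE| = 0.441 eV

E_1 = h²/(8m_eL²) = 3.532×10^-21 J.
|ΔE| = |4² − 6²|·E_1 = 20·3.532×10^-21 J = 7.064×10^-20 J = 0.441 eV.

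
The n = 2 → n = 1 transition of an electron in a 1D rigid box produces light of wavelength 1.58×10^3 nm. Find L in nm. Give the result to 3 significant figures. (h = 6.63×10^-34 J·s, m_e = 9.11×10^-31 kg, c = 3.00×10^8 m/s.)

L = 1.20 nm

The photon carries ΔE = hc/λ = 6.63×10^-34·3.00×10^8/1.58×10^-6 m = 1.259×10^-19 J.
Since ΔE = (2² − 1²)E_1, E_1 = 4.197×10^-20 J, and L = h/√(8m_eE_1) = 1.20×10^-9 m = 1.20 nm.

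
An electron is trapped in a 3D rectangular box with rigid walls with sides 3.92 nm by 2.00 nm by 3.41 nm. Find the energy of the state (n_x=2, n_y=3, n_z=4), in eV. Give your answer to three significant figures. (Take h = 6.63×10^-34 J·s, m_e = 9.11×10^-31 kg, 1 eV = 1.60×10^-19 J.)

E = 1.46 eV

For a 3D rectangular well E = (h²/8m_e)·Σ n_i²/L_i² = (6.63×10^-34)²/(8·9.11×10^-31) · [2²/(3.92 nm)² + 3²/(2.00 nm)² + 4²/(3.41 nm)²].
Evaluating gives E = 2.344×10^-19 J = 1.46 eV.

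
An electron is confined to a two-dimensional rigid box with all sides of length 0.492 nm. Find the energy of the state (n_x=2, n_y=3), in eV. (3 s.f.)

E = 20.2 eV

For a 2D rectangular well E = (h²/8m_e)·Σ n_i²/L_i² = (6.626×10^-34)²/(8·9.109×10^-31) · [2²/(0.492 nm)² + 3²/(0.492 nm)²].
Evaluating gives E = 3.236×10^-18 J = 20.2 eV.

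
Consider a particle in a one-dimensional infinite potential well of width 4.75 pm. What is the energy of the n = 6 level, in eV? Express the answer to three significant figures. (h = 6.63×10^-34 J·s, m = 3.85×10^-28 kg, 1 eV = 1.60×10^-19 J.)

E_6 = 1.42×10^3 eV

For an infinite well E_n = n²h²/(8mL²), so E_1 = h²/(8mL²) = (6.63×10^-34)²/(8·3.85×10^-28·(4.75×10^-12 m)²) = 6.325×10^-18 J.
Then E_6 = 6²·E_1 = 36·6.325×10^-18 J = 2.277×10^-16 J.
Converting, E_6 = 2.277×10^-16 J / (1.60×10^-19 J/eV) = 1.42×10^3 eV.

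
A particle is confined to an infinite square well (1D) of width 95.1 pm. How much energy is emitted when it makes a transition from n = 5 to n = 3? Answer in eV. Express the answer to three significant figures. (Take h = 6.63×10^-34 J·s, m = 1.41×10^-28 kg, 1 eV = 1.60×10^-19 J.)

|ΔE| = 4.31 eV

E_1 = h²/(8mL²) = 4.309×10^-20 J.
|ΔE| = |5² − 3²|·E_1 = 16·4.309×10^-20 J = 6.894×10^-19 J = 4.31 eV.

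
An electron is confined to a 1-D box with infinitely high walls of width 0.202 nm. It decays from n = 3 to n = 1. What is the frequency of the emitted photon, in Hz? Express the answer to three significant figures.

E_1 = h²/(8m_eL²) = 1.477×10^-18 J and ΔE = (3² − 1²)E_1 = 1.182×10^-17 J.
f = ΔE/h = 1.182×10^-17/6.626×10^-34 = 1.78×10^16 Hz.

f = 1.78×10^16 Hz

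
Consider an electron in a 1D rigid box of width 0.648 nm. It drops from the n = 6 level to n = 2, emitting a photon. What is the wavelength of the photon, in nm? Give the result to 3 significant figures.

E_1 = h²/(8m_eL²) = 1.435×10^-19 J, so ΔE = (6² − 2²)E_1 = 4.592×10^-18 J.
λ = hc/ΔE = (6.626×10^-34·2.998×10^8)/4.592×10^-18 = 4.33×10^-8 m = 43.3 nm.

λ = 43.3 nm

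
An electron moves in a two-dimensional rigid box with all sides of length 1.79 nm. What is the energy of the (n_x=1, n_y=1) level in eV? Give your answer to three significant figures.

E = 0.235 eV

For a 2D rectangular well E = (h²/8m_e)·Σ n_i²/L_i² = (6.626×10^-34)²/(8·9.109×10^-31) · [1²/(1.79 nm)² + 1²/(1.79 nm)²].
Evaluating gives E = 3.761×10^-20 J = 0.235 eV.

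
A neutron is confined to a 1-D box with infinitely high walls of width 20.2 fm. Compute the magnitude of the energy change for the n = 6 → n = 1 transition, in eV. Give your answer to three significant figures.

|ΔE| = 1.75×10^7 eV

E_1 = h²/(8m_nL²) = 8.030×10^-14 J.
|ΔE| = |6² − 1²|·E_1 = 35·8.030×10^-14 J = 2.810×10^-12 J = 1.75×10^7 eV.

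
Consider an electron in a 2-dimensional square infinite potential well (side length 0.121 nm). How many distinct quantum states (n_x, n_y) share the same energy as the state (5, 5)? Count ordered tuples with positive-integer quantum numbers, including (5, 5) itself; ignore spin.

degeneracy = 3

The level has n_x² + n_y² = 50. The ordered positive-integer solutions are (1, 7), (5, 5), (7, 1).
That gives 3 states.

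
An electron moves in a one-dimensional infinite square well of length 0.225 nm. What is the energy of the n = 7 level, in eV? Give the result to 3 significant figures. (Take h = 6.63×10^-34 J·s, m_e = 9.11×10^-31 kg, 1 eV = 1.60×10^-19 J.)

E_7 = 365 eV

For an infinite well E_n = n²h²/(8m_eL²), so E_1 = h²/(8m_eL²) = (6.63×10^-34)²/(8·9.11×10^-31·(2.25×10^-10 m)²) = 1.191×10^-18 J.
Then E_7 = 7²·E_1 = 49·1.191×10^-18 J = 5.836×10^-17 J.
Converting, E_7 = 5.836×10^-17 J / (1.60×10^-19 J/eV) = 365 eV.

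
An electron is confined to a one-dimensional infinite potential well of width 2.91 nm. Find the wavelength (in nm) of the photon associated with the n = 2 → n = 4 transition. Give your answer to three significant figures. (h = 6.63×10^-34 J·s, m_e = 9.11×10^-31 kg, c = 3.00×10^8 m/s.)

λ = 2.33×10^3 nm

E_1 = h²/(8m_eL²) = 7.123×10^-21 J, so ΔE = (4² − 2²)E_1 = 8.548×10^-20 J.
λ = hc/ΔE = (6.63×10^-34·3.00×10^8)/8.548×10^-20 = 2.33×10^-6 m = 2.33×10^3 nm.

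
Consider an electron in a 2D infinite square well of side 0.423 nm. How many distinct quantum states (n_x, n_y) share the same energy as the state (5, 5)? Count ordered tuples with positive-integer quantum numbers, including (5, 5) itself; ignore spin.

degeneracy = 3

The level has n_x² + n_y² = 50. The ordered positive-integer solutions are (1, 7), (5, 5), (7, 1).
That gives 3 states.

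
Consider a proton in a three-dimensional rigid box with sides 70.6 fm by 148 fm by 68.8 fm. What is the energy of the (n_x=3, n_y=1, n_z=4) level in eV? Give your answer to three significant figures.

For a 3D rectangular well E = (h²/8m_p)·Σ n_i²/L_i² = (6.626×10^-34)²/(8·1.673×10^-27) · [3²/(70.6 fm)² + 1²/(148 fm)² + 4²/(68.8 fm)²].
Evaluating gives E = 1.716×10^-13 J = 1.07×10^6 eV.

E = 1.07×10^6 eV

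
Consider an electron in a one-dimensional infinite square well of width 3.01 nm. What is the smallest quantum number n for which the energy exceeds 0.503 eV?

n = 4

E_1 = h²/(8m_eL²) = 6.650×10^-21 J = 0.04151 eV.
Need n² > 0.503/0.04151 = 12.12, i.e. n > 3.481.
The smallest integer satisfying this is n = 4.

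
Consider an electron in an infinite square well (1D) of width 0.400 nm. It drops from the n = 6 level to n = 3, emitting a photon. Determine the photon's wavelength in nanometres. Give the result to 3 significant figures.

λ = 19.5 nm

E_1 = h²/(8m_eL²) = 3.765×10^-19 J, so ΔE = (6² − 3²)E_1 = 1.017×10^-17 J.
λ = hc/ΔE = (6.626×10^-34·2.998×10^8)/1.017×10^-17 = 1.95×10^-8 m = 19.5 nm.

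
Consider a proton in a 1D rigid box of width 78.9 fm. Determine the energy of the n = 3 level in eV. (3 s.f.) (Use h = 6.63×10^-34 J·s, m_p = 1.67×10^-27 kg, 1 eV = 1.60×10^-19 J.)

For an infinite well E_n = n²h²/(8m_pL²), so E_1 = h²/(8m_pL²) = (6.63×10^-34)²/(8·1.67×10^-27·(7.89×10^-14 m)²) = 5.285×10^-15 J.
Then E_3 = 3²·E_1 = 9·5.285×10^-15 J = 4.756×10^-14 J.
Converting, E_3 = 4.756×10^-14 J / (1.60×10^-19 J/eV) = 2.97×10^5 eV.

E_3 = 2.97×10^5 eV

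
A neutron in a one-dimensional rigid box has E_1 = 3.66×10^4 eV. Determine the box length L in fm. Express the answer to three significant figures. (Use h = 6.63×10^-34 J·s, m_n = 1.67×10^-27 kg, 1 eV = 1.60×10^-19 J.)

From E_n = n²h²/(8m_nL²), L = n·h/√(8m_nE_n).
E_1 = 3.66×10^4 eV = 5.856×10^-15 J, so L = 1·6.63×10^-34/√(8·1.67×10^-27·5.856×10^-15) = 7.50×10^-14 m = 75.0 fm.

L = 75.0 fm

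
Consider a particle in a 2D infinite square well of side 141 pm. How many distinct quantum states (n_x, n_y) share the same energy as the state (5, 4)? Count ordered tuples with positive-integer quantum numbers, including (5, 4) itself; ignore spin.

degeneracy = 2

The level has n_x² + n_y² = 41. The ordered positive-integer solutions are (4, 5), (5, 4).
That gives 2 states.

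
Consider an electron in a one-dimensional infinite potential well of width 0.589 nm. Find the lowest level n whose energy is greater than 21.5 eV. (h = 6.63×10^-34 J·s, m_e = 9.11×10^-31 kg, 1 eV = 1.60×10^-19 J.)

E_1 = h²/(8m_eL²) = 1.739×10^-19 J = 1.087 eV.
Need n² > 21.5/1.087 = 19.78, i.e. n > 4.447.
The smallest integer satisfying this is n = 5.

n = 5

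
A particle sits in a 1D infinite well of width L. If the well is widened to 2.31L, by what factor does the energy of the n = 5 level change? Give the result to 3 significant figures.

E_n ∝ 1/L², so the energy scales by 1/2.31² = 0.187.

0.187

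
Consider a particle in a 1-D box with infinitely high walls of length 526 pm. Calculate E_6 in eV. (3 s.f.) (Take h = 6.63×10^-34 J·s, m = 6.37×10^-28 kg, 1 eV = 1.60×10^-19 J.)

E_6 = 0.0701 eV

For an infinite well E_n = n²h²/(8mL²), so E_1 = h²/(8mL²) = (6.63×10^-34)²/(8·6.37×10^-28·(5.26×10^-10 m)²) = 3.118×10^-22 J.
Then E_6 = 6²·E_1 = 36·3.118×10^-22 J = 1.122×10^-20 J.
Converting, E_6 = 1.122×10^-20 J / (1.60×10^-19 J/eV) = 0.0701 eV.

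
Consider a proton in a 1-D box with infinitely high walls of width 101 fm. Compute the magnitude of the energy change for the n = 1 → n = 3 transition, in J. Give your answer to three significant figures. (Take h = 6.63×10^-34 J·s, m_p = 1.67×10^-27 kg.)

E_1 = h²/(8m_pL²) = 3.225×10^-15 J.
|ΔE| = |1² − 3²|·E_1 = 8·3.225×10^-15 J = 2.58×10^-14 J.

|ΔE| = 2.58×10^-14 J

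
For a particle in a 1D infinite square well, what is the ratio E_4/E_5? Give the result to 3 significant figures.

E_n ∝ n², so E_4/E_5 = 4²/5² = 16/25 = 0.640.

0.640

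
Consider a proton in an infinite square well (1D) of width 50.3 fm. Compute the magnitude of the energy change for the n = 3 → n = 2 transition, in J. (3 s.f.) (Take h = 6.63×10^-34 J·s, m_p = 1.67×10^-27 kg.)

E_1 = h²/(8m_pL²) = 1.300×10^-14 J.
|ΔE| = |3² − 2²|·E_1 = 5·1.300×10^-14 J = 6.50×10^-14 J.

|ΔE| = 6.50×10^-14 J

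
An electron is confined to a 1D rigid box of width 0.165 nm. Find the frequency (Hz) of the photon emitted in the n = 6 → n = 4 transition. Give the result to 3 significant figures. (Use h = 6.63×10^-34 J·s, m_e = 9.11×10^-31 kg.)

E_1 = h²/(8m_eL²) = 2.215×10^-18 J and ΔE = (6² − 4²)E_1 = 4.430×10^-17 J.
f = ΔE/h = 4.430×10^-17/6.63×10^-34 = 6.68×10^16 Hz.

f = 6.68×10^16 Hz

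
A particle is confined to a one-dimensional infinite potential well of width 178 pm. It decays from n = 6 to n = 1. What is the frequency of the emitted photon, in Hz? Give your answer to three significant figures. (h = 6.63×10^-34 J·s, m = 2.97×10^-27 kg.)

E_1 = h²/(8mL²) = 5.839×10^-22 J and ΔE = (6² − 1²)E_1 = 2.044×10^-20 J.
f = ΔE/h = 2.044×10^-20/6.63×10^-34 = 3.08×10^13 Hz.

f = 3.08×10^13 Hz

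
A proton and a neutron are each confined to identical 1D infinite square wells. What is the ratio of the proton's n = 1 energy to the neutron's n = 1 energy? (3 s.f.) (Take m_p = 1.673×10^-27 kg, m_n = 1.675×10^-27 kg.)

E_n ∝ 1/m at fixed n and L, so the ratio is m_n/m_p = 1.675×10^-27/1.673×10^-27 = 1.00.

1.00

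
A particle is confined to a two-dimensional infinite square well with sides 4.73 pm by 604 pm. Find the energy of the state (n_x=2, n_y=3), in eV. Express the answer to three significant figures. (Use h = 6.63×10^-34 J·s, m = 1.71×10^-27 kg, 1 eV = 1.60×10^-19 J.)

For a 2D rectangular well E = (h²/8m)·Σ n_i²/L_i² = (6.63×10^-34)²/(8·1.71×10^-27) · [2²/(4.73 pm)² + 3²/(604 pm)²].
Evaluating gives E = 5.746×10^-18 J = 35.9 eV.

E = 35.9 eV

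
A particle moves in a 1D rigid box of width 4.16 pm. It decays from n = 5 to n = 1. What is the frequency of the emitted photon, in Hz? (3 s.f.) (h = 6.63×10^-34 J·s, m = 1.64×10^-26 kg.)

f = 7.01×10^15 Hz

E_1 = h²/(8mL²) = 1.936×10^-19 J and ΔE = (5² − 1²)E_1 = 4.646×10^-18 J.
f = ΔE/h = 4.646×10^-18/6.63×10^-34 = 7.01×10^15 Hz.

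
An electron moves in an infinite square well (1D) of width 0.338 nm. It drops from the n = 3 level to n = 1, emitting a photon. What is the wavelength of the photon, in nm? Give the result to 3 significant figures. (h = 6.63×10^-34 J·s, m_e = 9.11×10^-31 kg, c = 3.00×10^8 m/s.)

λ = 47.1 nm

E_1 = h²/(8m_eL²) = 5.279×10^-19 J, so ΔE = (3² − 1²)E_1 = 4.223×10^-18 J.
λ = hc/ΔE = (6.63×10^-34·3.00×10^8)/4.223×10^-18 = 4.71×10^-8 m = 47.1 nm.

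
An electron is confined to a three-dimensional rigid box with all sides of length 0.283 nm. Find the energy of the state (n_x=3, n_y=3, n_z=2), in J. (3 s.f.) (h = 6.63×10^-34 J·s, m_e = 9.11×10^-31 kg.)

For a 3D rectangular well E = (h²/8m_e)·Σ n_i²/L_i² = (6.63×10^-34)²/(8·9.11×10^-31) · [3²/(0.283 nm)² + 3²/(0.283 nm)² + 2²/(0.283 nm)²].
Evaluating gives E = 1.66×10^-17 J.

E = 1.66×10^-17 J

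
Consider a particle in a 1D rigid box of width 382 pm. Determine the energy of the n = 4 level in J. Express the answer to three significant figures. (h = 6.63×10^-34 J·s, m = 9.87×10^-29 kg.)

E_4 = 6.10×10^-20 J

For an infinite well E_n = n²h²/(8mL²), so E_1 = h²/(8mL²) = (6.63×10^-34)²/(8·9.87×10^-29·(3.82×10^-10 m)²) = 3.815×10^-21 J.
Then E_4 = 4²·E_1 = 16·3.815×10^-21 J = 6.10×10^-20 J.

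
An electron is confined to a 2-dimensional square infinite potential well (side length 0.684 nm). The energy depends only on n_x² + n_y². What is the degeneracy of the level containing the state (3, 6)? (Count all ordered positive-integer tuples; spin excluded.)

degeneracy = 2

The level has n_x² + n_y² = 45. The ordered positive-integer solutions are (3, 6), (6, 3).
That gives 2 states.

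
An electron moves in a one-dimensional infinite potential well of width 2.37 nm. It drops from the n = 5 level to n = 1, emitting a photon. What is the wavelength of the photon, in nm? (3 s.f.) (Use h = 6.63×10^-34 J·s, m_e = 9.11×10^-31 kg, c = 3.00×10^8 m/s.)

λ = 772 nm

E_1 = h²/(8m_eL²) = 1.074×10^-20 J, so ΔE = (5² − 1²)E_1 = 2.578×10^-19 J.
λ = hc/ΔE = (6.63×10^-34·3.00×10^8)/2.578×10^-19 = 7.72×10^-7 m = 772 nm.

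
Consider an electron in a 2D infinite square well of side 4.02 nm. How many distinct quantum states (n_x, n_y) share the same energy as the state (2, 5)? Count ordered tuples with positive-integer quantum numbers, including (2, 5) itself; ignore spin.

The level has n_x² + n_y² = 29. The ordered positive-integer solutions are (2, 5), (5, 2).
That gives 2 states.

degeneracy = 2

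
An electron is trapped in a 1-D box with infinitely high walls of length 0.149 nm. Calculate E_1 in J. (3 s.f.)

For an infinite well E_n = n²h²/(8m_eL²), so E_1 = h²/(8m_eL²) = (6.626×10^-34)²/(8·9.109×10^-31·(1.49×10^-10 m)²) = 2.714×10^-18 J.

E_1 = 2.71×10^-18 J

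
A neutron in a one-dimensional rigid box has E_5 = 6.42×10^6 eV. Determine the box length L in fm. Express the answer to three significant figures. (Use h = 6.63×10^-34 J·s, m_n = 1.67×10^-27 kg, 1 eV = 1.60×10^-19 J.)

From E_n = n²h²/(8m_nL²), L = n·h/√(8m_nE_n).
E_5 = 6.42×10^6 eV = 1.027×10^-12 J, so L = 5·6.63×10^-34/√(8·1.67×10^-27·1.027×10^-12) = 2.83×10^-14 m = 28.3 fm.

L = 28.3 fm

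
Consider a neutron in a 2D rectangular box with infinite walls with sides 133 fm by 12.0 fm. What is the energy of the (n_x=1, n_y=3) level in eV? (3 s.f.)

E = 1.28×10^7 eV

For a 2D rectangular well E = (h²/8m_n)·Σ n_i²/L_i² = (6.626×10^-34)²/(8·1.675×10^-27) · [1²/(133 fm)² + 3²/(12.0 fm)²].
Evaluating gives E = 2.050×10^-12 J = 1.28×10^7 eV.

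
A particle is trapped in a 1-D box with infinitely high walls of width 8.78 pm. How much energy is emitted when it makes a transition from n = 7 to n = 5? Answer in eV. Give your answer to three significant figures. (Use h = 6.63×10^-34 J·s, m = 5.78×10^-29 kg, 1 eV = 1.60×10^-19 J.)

E_1 = h²/(8mL²) = 1.233×10^-17 J.
|ΔE| = |7² − 5²|·E_1 = 24·1.233×10^-17 J = 2.959×10^-16 J = 1.85×10^3 eV.

|ΔE| = 1.85×10^3 eV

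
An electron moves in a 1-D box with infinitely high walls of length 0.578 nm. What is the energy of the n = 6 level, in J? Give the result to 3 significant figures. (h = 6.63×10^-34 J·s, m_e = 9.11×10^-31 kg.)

E_6 = 6.50×10^-18 J

For an infinite well E_n = n²h²/(8m_eL²), so E_1 = h²/(8m_eL²) = (6.63×10^-34)²/(8·9.11×10^-31·(5.78×10^-10 m)²) = 1.805×10^-19 J.
Then E_6 = 6²·E_1 = 36·1.805×10^-19 J = 6.50×10^-18 J.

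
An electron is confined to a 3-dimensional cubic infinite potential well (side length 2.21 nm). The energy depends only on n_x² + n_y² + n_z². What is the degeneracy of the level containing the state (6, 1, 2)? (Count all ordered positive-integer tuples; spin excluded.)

The level has n_x² + n_y² + n_z² = 41. The ordered positive-integer solutions are (1, 2, 6), (1, 6, 2), (2, 1, 6), (2, 6, 1), (3, 4, 4), (4, 3, 4), (4, 4, 3), (6, 1, 2), (6, 2, 1).
That gives 9 states.

degeneracy = 9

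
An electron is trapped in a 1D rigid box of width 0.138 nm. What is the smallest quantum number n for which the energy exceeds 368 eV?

n = 5

E_1 = h²/(8m_eL²) = 3.164×10^-18 J = 19.75 eV.
Need n² > 368/19.75 = 18.63, i.e. n > 4.316.
The smallest integer satisfying this is n = 5.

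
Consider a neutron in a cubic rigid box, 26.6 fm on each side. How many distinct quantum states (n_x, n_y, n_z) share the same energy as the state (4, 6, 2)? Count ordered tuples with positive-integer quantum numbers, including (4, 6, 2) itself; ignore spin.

degeneracy = 6

The level has n_x² + n_y² + n_z² = 56. The ordered positive-integer solutions are (2, 4, 6), (2, 6, 4), (4, 2, 6), (4, 6, 2), (6, 2, 4), (6, 4, 2).
That gives 6 states.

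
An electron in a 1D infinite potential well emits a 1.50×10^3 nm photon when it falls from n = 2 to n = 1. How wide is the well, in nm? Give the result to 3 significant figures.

The photon carries ΔE = hc/λ = 6.626×10^-34·2.998×10^8/1.50×10^-6 m = 1.324×10^-19 J.
Since ΔE = (2² − 1²)E_1, E_1 = 4.413×10^-20 J, and L = h/√(8m_eE_1) = 1.17×10^-9 m = 1.17 nm.

L = 1.17 nm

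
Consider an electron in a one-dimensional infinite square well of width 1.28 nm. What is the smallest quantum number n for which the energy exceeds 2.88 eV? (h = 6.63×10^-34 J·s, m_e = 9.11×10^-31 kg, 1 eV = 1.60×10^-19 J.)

E_1 = h²/(8m_eL²) = 3.681×10^-20 J = 0.2301 eV.
Need n² > 2.88/0.2301 = 12.52, i.e. n > 3.538.
The smallest integer satisfying this is n = 4.

n = 4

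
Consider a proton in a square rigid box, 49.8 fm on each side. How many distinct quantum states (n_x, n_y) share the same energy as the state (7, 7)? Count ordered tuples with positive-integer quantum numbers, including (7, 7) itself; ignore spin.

The level has n_x² + n_y² = 98. The ordered positive-integer solutions are (7, 7).
That gives 1 state.

degeneracy = 1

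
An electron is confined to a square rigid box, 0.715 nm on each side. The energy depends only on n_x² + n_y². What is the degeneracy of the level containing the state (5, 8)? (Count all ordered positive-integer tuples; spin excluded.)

The level has n_x² + n_y² = 89. The ordered positive-integer solutions are (5, 8), (8, 5).
That gives 2 states.

degeneracy = 2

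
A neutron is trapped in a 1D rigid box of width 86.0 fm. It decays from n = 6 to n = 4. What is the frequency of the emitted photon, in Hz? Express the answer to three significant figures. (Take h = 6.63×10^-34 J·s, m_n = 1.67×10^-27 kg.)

f = 1.34×10^20 Hz

E_1 = h²/(8m_nL²) = 4.449×10^-15 J and ΔE = (6² − 4²)E_1 = 8.898×10^-14 J.
f = ΔE/h = 8.898×10^-14/6.63×10^-34 = 1.34×10^20 Hz.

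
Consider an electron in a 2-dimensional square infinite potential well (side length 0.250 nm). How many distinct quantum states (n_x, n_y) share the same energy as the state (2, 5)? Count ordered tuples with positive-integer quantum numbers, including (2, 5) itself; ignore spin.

degeneracy = 2

The level has n_x² + n_y² = 29. The ordered positive-integer solutions are (2, 5), (5, 2).
That gives 2 states.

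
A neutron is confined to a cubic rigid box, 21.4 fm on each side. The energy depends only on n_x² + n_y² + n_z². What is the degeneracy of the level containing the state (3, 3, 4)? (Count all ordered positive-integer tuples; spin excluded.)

The level has n_x² + n_y² + n_z² = 34. The ordered positive-integer solutions are (3, 3, 4), (3, 4, 3), (4, 3, 3).
That gives 3 states.

degeneracy = 3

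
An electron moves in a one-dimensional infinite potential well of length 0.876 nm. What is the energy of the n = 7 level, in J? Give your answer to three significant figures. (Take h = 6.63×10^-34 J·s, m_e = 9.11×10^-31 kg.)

E_7 = 3.85×10^-18 J

For an infinite well E_n = n²h²/(8m_eL²), so E_1 = h²/(8m_eL²) = (6.63×10^-34)²/(8·9.11×10^-31·(8.76×10^-10 m)²) = 7.860×10^-20 J.
Then E_7 = 7²·E_1 = 49·7.860×10^-20 J = 3.85×10^-18 J.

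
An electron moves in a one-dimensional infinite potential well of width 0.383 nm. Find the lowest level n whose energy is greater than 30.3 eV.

n = 4

E_1 = h²/(8m_eL²) = 4.107×10^-19 J = 2.564 eV.
Need n² > 30.3/2.564 = 11.82, i.e. n > 3.438.
The smallest integer satisfying this is n = 4.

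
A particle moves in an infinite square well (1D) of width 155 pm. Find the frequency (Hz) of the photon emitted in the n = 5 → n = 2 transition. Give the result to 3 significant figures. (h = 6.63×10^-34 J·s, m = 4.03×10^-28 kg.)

f = 1.80×10^14 Hz

E_1 = h²/(8mL²) = 5.675×10^-21 J and ΔE = (5² − 2²)E_1 = 1.192×10^-19 J.
f = ΔE/h = 1.192×10^-19/6.63×10^-34 = 1.80×10^14 Hz.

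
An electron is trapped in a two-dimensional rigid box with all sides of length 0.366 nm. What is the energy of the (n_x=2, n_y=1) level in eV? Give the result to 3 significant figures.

For a 2D rectangular well E = (h²/8m_e)·Σ n_i²/L_i² = (6.626×10^-34)²/(8·9.109×10^-31) · [2²/(0.366 nm)² + 1²/(0.366 nm)²].
Evaluating gives E = 2.249×10^-18 J = 14.0 eV.

E = 14.0 eV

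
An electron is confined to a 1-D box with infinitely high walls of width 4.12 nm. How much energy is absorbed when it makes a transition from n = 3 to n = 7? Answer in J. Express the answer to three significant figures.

E_1 = h²/(8m_eL²) = 3.549×10^-21 J.
|ΔE| = |3² − 7²|·E_1 = 40·3.549×10^-21 J = 1.42×10^-19 J.

|ΔE| = 1.42×10^-19 J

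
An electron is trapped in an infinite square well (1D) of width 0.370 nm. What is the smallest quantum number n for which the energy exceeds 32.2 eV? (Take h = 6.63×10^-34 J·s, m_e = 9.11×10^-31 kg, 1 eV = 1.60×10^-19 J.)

E_1 = h²/(8m_eL²) = 4.406×10^-19 J = 2.754 eV.
Need n² > 32.2/2.754 = 11.69, i.e. n > 3.419.
The smallest integer satisfying this is n = 4.

n = 4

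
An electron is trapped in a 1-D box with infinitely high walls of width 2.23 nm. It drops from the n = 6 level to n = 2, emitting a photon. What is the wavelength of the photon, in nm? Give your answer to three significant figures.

E_1 = h²/(8m_eL²) = 1.212×10^-20 J, so ΔE = (6² − 2²)E_1 = 3.878×10^-19 J.
λ = hc/ΔE = (6.626×10^-34·2.998×10^8)/3.878×10^-19 = 5.12×10^-7 m = 512 nm.

λ = 512 nm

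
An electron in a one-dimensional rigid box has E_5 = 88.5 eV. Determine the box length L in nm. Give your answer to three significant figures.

L = 0.326 nm

From E_n = n²h²/(8m_eL²), L = n·h/√(8m_eE_n).
E_5 = 88.5 eV = 1.418×10^-17 J, so L = 5·6.626×10^-34/√(8·9.109×10^-31·1.418×10^-17) = 3.26×10^-10 m = 0.326 nm.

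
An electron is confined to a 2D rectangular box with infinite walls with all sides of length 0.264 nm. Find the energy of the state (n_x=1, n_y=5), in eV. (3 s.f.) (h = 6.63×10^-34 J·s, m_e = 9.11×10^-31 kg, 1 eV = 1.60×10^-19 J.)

For a 2D rectangular well E = (h²/8m_e)·Σ n_i²/L_i² = (6.63×10^-34)²/(8·9.11×10^-31) · [1²/(0.264 nm)² + 5²/(0.264 nm)²].
Evaluating gives E = 2.250×10^-17 J = 141 eV.

E = 141 eV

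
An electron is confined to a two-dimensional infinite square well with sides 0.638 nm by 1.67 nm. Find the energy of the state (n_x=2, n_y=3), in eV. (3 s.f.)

E = 4.91 eV

For a 2D rectangular well E = (h²/8m_e)·Σ n_i²/L_i² = (6.626×10^-34)²/(8·9.109×10^-31) · [2²/(0.638 nm)² + 3²/(1.67 nm)²].
Evaluating gives E = 7.865×10^-19 J = 4.91 eV.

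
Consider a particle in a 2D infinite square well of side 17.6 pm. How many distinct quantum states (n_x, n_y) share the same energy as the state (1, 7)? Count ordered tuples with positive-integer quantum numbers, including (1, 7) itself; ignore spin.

degeneracy = 3

The level has n_x² + n_y² = 50. The ordered positive-integer solutions are (1, 7), (5, 5), (7, 1).
That gives 3 states.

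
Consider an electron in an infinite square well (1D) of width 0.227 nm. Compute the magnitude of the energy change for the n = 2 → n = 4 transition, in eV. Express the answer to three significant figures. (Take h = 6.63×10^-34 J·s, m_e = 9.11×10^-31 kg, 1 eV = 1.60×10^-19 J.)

|ΔE| = 87.8 eV

E_1 = h²/(8m_eL²) = 1.170×10^-18 J.
|ΔE| = |2² − 4²|·E_1 = 12·1.170×10^-18 J = 1.404×10^-17 J = 87.8 eV.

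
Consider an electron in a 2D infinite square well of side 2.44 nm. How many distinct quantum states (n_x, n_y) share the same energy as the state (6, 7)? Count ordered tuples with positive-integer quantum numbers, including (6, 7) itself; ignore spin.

The level has n_x² + n_y² = 85. The ordered positive-integer solutions are (2, 9), (6, 7), (7, 6), (9, 2).
That gives 4 states.

degeneracy = 4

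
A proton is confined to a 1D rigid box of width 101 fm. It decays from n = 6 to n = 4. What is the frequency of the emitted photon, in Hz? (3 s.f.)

f = 9.71×10^19 Hz

E_1 = h²/(8m_pL²) = 3.216×10^-15 J and ΔE = (6² − 4²)E_1 = 6.432×10^-14 J.
f = ΔE/h = 6.432×10^-14/6.626×10^-34 = 9.71×10^19 Hz.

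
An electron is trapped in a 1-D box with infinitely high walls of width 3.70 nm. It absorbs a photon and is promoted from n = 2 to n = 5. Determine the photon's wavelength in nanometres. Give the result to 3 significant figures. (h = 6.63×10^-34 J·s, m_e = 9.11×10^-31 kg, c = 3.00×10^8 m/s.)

E_1 = h²/(8m_eL²) = 4.406×10^-21 J, so ΔE = (5² − 2²)E_1 = 9.253×10^-20 J.
λ = hc/ΔE = (6.63×10^-34·3.00×10^8)/9.253×10^-20 = 2.15×10^-6 m = 2.15×10^3 nm.

λ = 2.15×10^3 nm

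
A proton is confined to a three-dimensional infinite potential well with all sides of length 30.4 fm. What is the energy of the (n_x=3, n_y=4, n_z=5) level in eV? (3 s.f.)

E = 1.11×10^7 eV

For a 3D rectangular well E = (h²/8m_p)·Σ n_i²/L_i² = (6.626×10^-34)²/(8·1.673×10^-27) · [3²/(30.4 fm)² + 4²/(30.4 fm)² + 5²/(30.4 fm)²].
Evaluating gives E = 1.775×10^-12 J = 1.11×10^7 eV.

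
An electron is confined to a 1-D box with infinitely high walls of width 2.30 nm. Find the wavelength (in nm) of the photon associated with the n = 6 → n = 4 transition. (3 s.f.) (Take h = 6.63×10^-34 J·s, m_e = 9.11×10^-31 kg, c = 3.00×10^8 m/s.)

λ = 872 nm

E_1 = h²/(8m_eL²) = 1.140×10^-20 J, so ΔE = (6² − 4²)E_1 = 2.280×10^-19 J.
λ = hc/ΔE = (6.63×10^-34·3.00×10^8)/2.280×10^-19 = 8.72×10^-7 m = 872 nm.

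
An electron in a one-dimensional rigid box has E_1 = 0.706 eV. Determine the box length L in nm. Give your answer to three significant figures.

L = 0.730 nm

From E_n = n²h²/(8m_eL²), L = n·h/√(8m_eE_n).
E_1 = 0.706 eV = 1.131×10^-19 J, so L = 1·6.626×10^-34/√(8·9.109×10^-31·1.131×10^-19) = 7.30×10^-10 m = 0.730 nm.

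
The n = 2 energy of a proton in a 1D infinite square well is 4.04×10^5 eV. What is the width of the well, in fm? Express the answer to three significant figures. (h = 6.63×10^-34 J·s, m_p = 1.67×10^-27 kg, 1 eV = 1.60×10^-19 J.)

L = 45.1 fm

From E_n = n²h²/(8m_pL²), L = n·h/√(8m_pE_n).
E_2 = 4.04×10^5 eV = 6.464×10^-14 J, so L = 2·6.63×10^-34/√(8·1.67×10^-27·6.464×10^-14) = 4.51×10^-14 m = 45.1 fm.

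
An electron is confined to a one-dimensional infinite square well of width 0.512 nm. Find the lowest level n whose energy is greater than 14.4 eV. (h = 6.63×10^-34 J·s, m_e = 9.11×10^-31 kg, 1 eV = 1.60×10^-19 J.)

E_1 = h²/(8m_eL²) = 2.301×10^-19 J = 1.438 eV.
Need n² > 14.4/1.438 = 10.01, i.e. n > 3.164.
The smallest integer satisfying this is n = 4.

n = 4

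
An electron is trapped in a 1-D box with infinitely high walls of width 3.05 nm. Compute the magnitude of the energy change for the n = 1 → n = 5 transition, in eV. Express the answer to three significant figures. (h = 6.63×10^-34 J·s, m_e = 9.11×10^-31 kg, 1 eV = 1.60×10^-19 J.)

|ΔE| = 0.973 eV

E_1 = h²/(8m_eL²) = 6.484×10^-21 J.
|ΔE| = |1² − 5²|·E_1 = 24·6.484×10^-21 J = 1.556×10^-19 J = 0.973 eV.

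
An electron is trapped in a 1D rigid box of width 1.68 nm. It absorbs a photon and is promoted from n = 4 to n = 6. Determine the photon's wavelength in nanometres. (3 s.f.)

λ = 465 nm

E_1 = h²/(8m_eL²) = 2.135×10^-20 J, so ΔE = (6² − 4²)E_1 = 4.270×10^-19 J.
λ = hc/ΔE = (6.626×10^-34·2.998×10^8)/4.270×10^-19 = 4.65×10^-7 m = 465 nm.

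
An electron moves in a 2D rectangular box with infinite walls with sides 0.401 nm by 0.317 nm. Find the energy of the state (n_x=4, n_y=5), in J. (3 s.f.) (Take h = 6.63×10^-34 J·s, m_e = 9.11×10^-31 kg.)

E = 2.10×10^-17 J

For a 2D rectangular well E = (h²/8m_e)·Σ n_i²/L_i² = (6.63×10^-34)²/(8·9.11×10^-31) · [4²/(0.401 nm)² + 5²/(0.317 nm)²].
Evaluating gives E = 2.10×10^-17 J.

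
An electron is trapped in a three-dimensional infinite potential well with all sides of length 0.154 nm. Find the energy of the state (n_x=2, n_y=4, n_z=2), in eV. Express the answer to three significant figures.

For a 3D rectangular well E = (h²/8m_e)·Σ n_i²/L_i² = (6.626×10^-34)²/(8·9.109×10^-31) · [2²/(0.154 nm)² + 4²/(0.154 nm)² + 2²/(0.154 nm)²].
Evaluating gives E = 6.097×10^-17 J = 381 eV.

E = 381 eV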